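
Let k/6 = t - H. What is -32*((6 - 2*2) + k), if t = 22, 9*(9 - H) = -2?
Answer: -7552/3 ≈ -2517.3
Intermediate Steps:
H = 83/9 (H = 9 - ⅑*(-2) = 9 + 2/9 = 83/9 ≈ 9.2222)
k = 230/3 (k = 6*(22 - 1*83/9) = 6*(22 - 83/9) = 6*(115/9) = 230/3 ≈ 76.667)
-32*((6 - 2*2) + k) = -32*((6 - 2*2) + 230/3) = -32*((6 - 4) + 230/3) = -32*(2 + 230/3) = -32*236/3 = -1*7552/3 = -7552/3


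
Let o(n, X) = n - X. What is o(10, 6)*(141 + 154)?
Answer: 1180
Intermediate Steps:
o(10, 6)*(141 + 154) = (10 - 1*6)*(141 + 154) = (10 - 6)*295 = 4*295 = 1180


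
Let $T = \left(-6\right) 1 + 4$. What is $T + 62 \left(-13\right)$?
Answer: $-808$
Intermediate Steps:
$T = -2$ ($T = -6 + 4 = -2$)
$T + 62 \left(-13\right) = -2 + 62 \left(-13\right) = -2 - 806 = -808$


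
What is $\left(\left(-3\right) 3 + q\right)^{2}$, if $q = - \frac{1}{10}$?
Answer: $\frac{8281}{100} \approx 82.81$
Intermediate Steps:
$q = - \frac{1}{10}$ ($q = \left(-1\right) \frac{1}{10} = - \frac{1}{10} \approx -0.1$)
$\left(\left(-3\right) 3 + q\right)^{2} = \left(\left(-3\right) 3 - \frac{1}{10}\right)^{2} = \left(-9 - \frac{1}{10}\right)^{2} = \left(- \frac{91}{10}\right)^{2} = \frac{8281}{100}$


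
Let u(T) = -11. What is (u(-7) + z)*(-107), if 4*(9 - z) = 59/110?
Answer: 100473/440 ≈ 228.35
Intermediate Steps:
z = 3901/440 (z = 9 - 59/(4*110) = 9 - 1/4*59/110 = 9 - 59/440 = 3901/440 ≈ 8.8659)
(u(-7) + z)*(-107) = (-11 + 3901/440)*(-107) = -939/440*(-107) = 100473/440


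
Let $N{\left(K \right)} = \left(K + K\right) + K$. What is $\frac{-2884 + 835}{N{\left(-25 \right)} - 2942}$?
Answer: $\frac{2049}{3017} \approx 0.67915$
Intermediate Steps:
$N{\left(K \right)} = 3 K$ ($N{\left(K \right)} = 2 K + K = 3 K$)
$\frac{-2884 + 835}{N{\left(-25 \right)} - 2942} = \frac{-2884 + 835}{3 \left(-25\right) - 2942} = - \frac{2049}{-75 - 2942} = - \frac{2049}{-3017} = \left(-2049\right) \left(- \frac{1}{3017}\right) = \frac{2049}{3017}$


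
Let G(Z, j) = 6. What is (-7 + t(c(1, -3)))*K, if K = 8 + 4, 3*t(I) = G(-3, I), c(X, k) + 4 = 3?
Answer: -60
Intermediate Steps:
c(X, k) = -1 (c(X, k) = -4 + 3 = -1)
t(I) = 2 (t(I) = (1/3)*6 = 2)
K = 12
(-7 + t(c(1, -3)))*K = (-7 + 2)*12 = -5*12 = -60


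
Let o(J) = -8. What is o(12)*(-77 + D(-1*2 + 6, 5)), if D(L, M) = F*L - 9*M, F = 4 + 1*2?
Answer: 784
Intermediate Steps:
F = 6 (F = 4 + 2 = 6)
D(L, M) = -9*M + 6*L (D(L, M) = 6*L - 9*M = -9*M + 6*L)
o(12)*(-77 + D(-1*2 + 6, 5)) = -8*(-77 + (-9*5 + 6*(-1*2 + 6))) = -8*(-77 + (-45 + 6*(-2 + 6))) = -8*(-77 + (-45 + 6*4)) = -8*(-77 + (-45 + 24)) = -8*(-77 - 21) = -8*(-98) = 784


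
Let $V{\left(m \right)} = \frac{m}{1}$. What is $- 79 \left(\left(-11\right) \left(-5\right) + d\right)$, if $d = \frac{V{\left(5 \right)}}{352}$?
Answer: $- \frac{1529835}{352} \approx -4346.1$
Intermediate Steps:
$V{\left(m \right)} = m$ ($V{\left(m \right)} = m 1 = m$)
$d = \frac{5}{352} \approx 0.014205$
$- 79 \left(\left(-11\right) \left(-5\right) + d\right) = - 79 \left(\left(-11\right) \left(-5\right) + \frac{5}{352}\right) = - 79 \left(55 + \frac{5}{352}\right) = \left(-79\right) \frac{19365}{352} = - \frac{1529835}{352}$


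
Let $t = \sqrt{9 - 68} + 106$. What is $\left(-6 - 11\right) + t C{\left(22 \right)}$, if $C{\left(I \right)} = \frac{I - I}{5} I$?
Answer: $-17$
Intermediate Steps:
$C{\left(I \right)} = 0$ ($C{\left(I \right)} = 0 \cdot \frac{1}{5} I = 0 I = 0$)
$t = 106 + i \sqrt{59}$ ($t = \sqrt{-59} + 106 = i \sqrt{59} + 106 = 106 + i \sqrt{59} \approx 106.0 + 7.6811 i$)
$\left(-6 - 11\right) + t C{\left(22 \right)} = \left(-6 - 11\right) + \left(106 + i \sqrt{59}\right) 0 = \left(-6 - 11\right) + 0 = -17 + 0 = -17$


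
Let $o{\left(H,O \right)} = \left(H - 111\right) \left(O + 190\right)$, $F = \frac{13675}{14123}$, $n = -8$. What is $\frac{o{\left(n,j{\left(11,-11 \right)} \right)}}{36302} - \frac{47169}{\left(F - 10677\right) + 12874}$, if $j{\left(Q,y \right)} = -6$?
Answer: $- \frac{591974204225}{26830554086} \approx -22.063$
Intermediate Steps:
$F = \frac{13675}{14123}$ ($F = 13675 \cdot \frac{1}{14123} = \frac{13675}{14123} \approx 0.96828$)
$o{\left(H,O \right)} = \left(-111 + H\right) \left(190 + O\right)$
$\frac{o{\left(n,j{\left(11,-11 \right)} \right)}}{36302} - \frac{47169}{\left(F - 10677\right) + 12874} = \frac{-21090 - -666 + 190 \left(-8\right) - -48}{36302} - \frac{47169}{\left(\frac{13675}{14123} - 10677\right) + 12874} = \left(-21090 + 666 - 1520 + 48\right) \frac{1}{36302} - \frac{47169}{- \frac{150777596}{14123} + 12874} = \left(-21896\right) \frac{1}{36302} - \frac{47169}{\frac{31041906}{14123}} = - \frac{1564}{2593} - \frac{222055929}{10347302} = - \frac{591974204225}{26830554086}$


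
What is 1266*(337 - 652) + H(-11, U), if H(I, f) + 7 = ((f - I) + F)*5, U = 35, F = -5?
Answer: -398592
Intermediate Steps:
H(I, f) = -32 - 5*I + 5*f (H(I, f) = -7 + ((f - I) - 5)*5 = -7 + (-5 + f - I)*5 = -7 + (-25 - 5*I + 5*f) = -32 - 5*I + 5*f)
1266*(337 - 652) + H(-11, U) = 1266*(337 - 652) + (-32 - 5*(-11) + 5*35) = 1266*(-315) + (-32 + 55 + 175) = -398790 + 198 = -398592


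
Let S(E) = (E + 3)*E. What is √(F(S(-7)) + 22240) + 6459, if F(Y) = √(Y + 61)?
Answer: 6459 + √(22240 + √89) ≈ 6608.2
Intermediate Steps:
S(E) = E*(3 + E) (S(E) = (3 + E)*E = E*(3 + E))
F(Y) = √(61 + Y)
√(F(S(-7)) + 22240) + 6459 = √(√(61 - 7*(3 - 7)) + 22240) + 6459 = √(√(61 - 7*(-4)) + 22240) + 6459 = √(√(61 + 28) + 22240) + 6459 = √(√89 + 22240) + 6459 = √(22240 + √89) + 6459 = 6459 + √(22240 + √89)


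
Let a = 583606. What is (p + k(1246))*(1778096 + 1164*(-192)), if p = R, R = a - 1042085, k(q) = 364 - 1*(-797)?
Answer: -710950221344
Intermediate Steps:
k(q) = 1161 (k(q) = 364 + 797 = 1161)
R = -458479 (R = 583606 - 1042085 = -458479)
p = -458479
(p + k(1246))*(1778096 + 1164*(-192)) = (-458479 + 1161)*(1778096 + 1164*(-192)) = -457318*(1778096 - 223488) = -457318*1554608 = -710950221344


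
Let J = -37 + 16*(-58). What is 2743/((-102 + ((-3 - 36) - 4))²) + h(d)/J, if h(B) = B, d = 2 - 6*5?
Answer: 647139/4057825 ≈ 0.15948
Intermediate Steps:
J = -965 (J = -37 - 928 = -965)
d = -28 (d = 2 - 30 = -28)
2743/((-102 + ((-3 - 36) - 4))²) + h(d)/J = 2743/((-102 + ((-3 - 36) - 4))²) - 28/(-965) = 2743/((-102 + (-39 - 4))²) - 28*(-1/965) = 2743/((-102 - 43)²) + 28/965 = 2743/((-145)²) + 28/965 = 2743/21025 + 28/965 = 647139/4057825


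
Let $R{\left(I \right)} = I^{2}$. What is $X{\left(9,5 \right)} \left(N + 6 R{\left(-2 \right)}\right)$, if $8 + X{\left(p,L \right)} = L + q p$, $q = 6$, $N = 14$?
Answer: $1938$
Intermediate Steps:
$X{\left(p,L \right)} = -8 + L + 6 p$ ($X{\left(p,L \right)} = -8 + \left(L + 6 p\right) = -8 + L + 6 p$)
$X{\left(9,5 \right)} \left(N + 6 R{\left(-2 \right)}\right) = \left(-8 + 5 + 6 \cdot 9\right) \left(14 + 6 \left(-2\right)^{2}\right) = \left(-8 + 5 + 54\right) \left(14 + 6 \cdot 4\right) = 51 \left(14 + 24\right) = 51 \cdot 38 = 1938$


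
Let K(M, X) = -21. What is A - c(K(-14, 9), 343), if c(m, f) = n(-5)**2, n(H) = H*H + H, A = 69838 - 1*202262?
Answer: -132824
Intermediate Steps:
A = -132424 (A = 69838 - 202262 = -132424)
n(H) = H + H**2 (n(H) = H**2 + H = H + H**2)
c(m, f) = 400 (c(m, f) = (-5*(1 - 5))**2 = (-5*(-4))**2 = 20**2 = 400)
A - c(K(-14, 9), 343) = -132424 - 1*400 = -132424 - 400 = -132824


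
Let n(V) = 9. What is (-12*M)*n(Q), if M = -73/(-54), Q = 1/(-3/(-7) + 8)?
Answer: -146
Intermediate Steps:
Q = 7/59 (Q = 1/(-3*(-⅐) + 8) = 1/(3/7 + 8) = 1/(59/7) = 7/59 ≈ 0.11864)
M = 73/54 (M = -73*(-1/54) = 73/54 ≈ 1.3519)
(-12*M)*n(Q) = -12*73/54*9 = -146/9*9 = -146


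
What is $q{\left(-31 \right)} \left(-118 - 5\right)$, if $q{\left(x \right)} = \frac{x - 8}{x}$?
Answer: $- \frac{4797}{31} \approx -154.74$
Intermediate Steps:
$q{\left(x \right)} = \frac{-8 + x}{x}$ ($q{\left(x \right)} = \frac{x - 8}{x} = \frac{-8 + x}{x}$)
$q{\left(-31 \right)} \left(-118 - 5\right) = \frac{-8 - 31}{-31} \left(-118 - 5\right) = \left(- \frac{1}{31}\right) \left(-39\right) \left(-123\right) = \frac{39}{31} \left(-123\right) = - \frac{4797}{31}$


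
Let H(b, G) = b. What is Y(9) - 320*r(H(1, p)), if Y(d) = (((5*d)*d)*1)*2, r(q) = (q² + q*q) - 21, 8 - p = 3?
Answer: 6890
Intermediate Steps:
p = 5 (p = 8 - 1*3 = 8 - 3 = 5)
r(q) = -21 + 2*q² (r(q) = (q² + q²) - 21 = 2*q² - 21 = -21 + 2*q²)
Y(d) = 10*d² (Y(d) = ((5*d²)*1)*2 = (5*d²)*2 = 10*d²)
Y(9) - 320*r(H(1, p)) = 10*9² - 320*(-21 + 2*1²) = 10*81 - 320*(-21 + 2*1) = 810 - 320*(-21 + 2) = 810 - 320*(-19) = 810 + 6080 = 6890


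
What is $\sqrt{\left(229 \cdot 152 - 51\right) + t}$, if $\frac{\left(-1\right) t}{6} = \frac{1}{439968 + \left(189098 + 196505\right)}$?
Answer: $\frac{\sqrt{23689240759803611}}{825571} \approx 186.43$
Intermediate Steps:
$t = - \frac{6}{825571}$ ($t = - \frac{6}{439968 + \left(189098 + 196505\right)} = - \frac{6}{439968 + 385603} = - \frac{6}{825571} \approx -7.2677 \cdot 10^{-6}$)
$\sqrt{\left(229 \cdot 152 - 51\right) + t} = \sqrt{\left(229 \cdot 152 - 51\right) - \frac{6}{825571}} = \sqrt{\left(34808 - 51\right) - \frac{6}{825571}} = \sqrt{34757 - \frac{6}{825571}} = \sqrt{\frac{28694371241}{825571}} = \frac{\sqrt{23689240759803611}}{825571}$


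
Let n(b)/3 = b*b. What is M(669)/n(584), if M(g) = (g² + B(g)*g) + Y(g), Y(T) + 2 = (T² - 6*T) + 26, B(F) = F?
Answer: 446231/341056 ≈ 1.3084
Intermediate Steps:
Y(T) = 24 + T² - 6*T (Y(T) = -2 + ((T² - 6*T) + 26) = -2 + (26 + T² - 6*T) = 24 + T² - 6*T)
n(b) = 3*b² (n(b) = 3*(b*b) = 3*b²)
M(g) = 24 - 6*g + 3*g² (M(g) = (g² + g*g) + (24 + g² - 6*g) = (g² + g²) + (24 + g² - 6*g) = 2*g² + (24 + g² - 6*g) = 24 - 6*g + 3*g²)
M(669)/n(584) = (24 - 6*669 + 3*669²)/((3*584²)) = (24 - 4014 + 3*447561)/((3*341056)) = (24 - 4014 + 1342683)/1023168 = 1338693*(1/1023168) = 446231/341056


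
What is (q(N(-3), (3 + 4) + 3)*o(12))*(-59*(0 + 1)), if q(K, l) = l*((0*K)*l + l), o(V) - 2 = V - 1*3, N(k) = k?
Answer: -64900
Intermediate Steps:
o(V) = -1 + V (o(V) = 2 + (V - 1*3) = 2 + (V - 3) = 2 + (-3 + V) = -1 + V)
q(K, l) = l**2 (q(K, l) = l*(0*l + l) = l*(0 + l) = l*l = l**2)
(q(N(-3), (3 + 4) + 3)*o(12))*(-59*(0 + 1)) = (((3 + 4) + 3)**2*(-1 + 12))*(-59*(0 + 1)) = ((7 + 3)**2*11)*(-59*1) = (10**2*11)*(-59) = (100*11)*(-59) = 1100*(-59) = -64900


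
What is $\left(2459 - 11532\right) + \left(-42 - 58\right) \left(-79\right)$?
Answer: $-1173$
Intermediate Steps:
$\left(2459 - 11532\right) + \left(-42 - 58\right) \left(-79\right) = -9073 - -7900 = -9073 + 7900 = -1173$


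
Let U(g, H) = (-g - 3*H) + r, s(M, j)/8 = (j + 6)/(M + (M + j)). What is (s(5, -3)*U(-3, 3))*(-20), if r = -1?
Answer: 480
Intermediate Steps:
s(M, j) = 8*(6 + j)/(j + 2*M) (s(M, j) = 8*((j + 6)/(M + (M + j))) = 8*((6 + j)/(j + 2*M)) = 8*(6 + j)/(j + 2*M))
U(g, H) = -1 - g - 3*H (U(g, H) = (-g - 3*H) - 1 = -1 - g - 3*H)
(s(5, -3)*U(-3, 3))*(-20) = ((8*(6 - 3)/(-3 + 2*5))*(-1 - 1*(-3) - 3*3))*(-20) = ((8*3/(-3 + 10))*(-1 + 3 - 9))*(-20) = ((8*3/7)*(-7))*(-20) = ((8*(⅐)*3)*(-7))*(-20) = ((24/7)*(-7))*(-20) = -24*(-20) = 480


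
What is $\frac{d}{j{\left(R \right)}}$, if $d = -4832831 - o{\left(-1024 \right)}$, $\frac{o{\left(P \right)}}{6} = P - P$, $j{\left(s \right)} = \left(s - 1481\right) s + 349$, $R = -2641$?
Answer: $- \frac{4832831}{10886551} \approx -0.44393$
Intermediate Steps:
$j{\left(s \right)} = 349 + s \left(-1481 + s\right)$ ($j{\left(s \right)} = \left(-1481 + s\right) s + 349 = s \left(-1481 + s\right) + 349 = 349 + s \left(-1481 + s\right)$)
$o{\left(P \right)} = 0$ ($o{\left(P \right)} = 6 \left(P - P\right) = 6 \cdot 0 = 0$)
$d = -4832831$ ($d = -4832831 - 0 = -4832831 + 0 = -4832831$)
$\frac{d}{j{\left(R \right)}} = - \frac{4832831}{349 + \left(-2641\right)^{2} - -3911321} = - \frac{4832831}{349 + 6974881 + 3911321} = - \frac{4832831}{10886551}$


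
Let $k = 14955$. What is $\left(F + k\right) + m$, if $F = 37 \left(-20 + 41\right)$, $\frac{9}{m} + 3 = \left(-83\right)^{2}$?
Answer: $\frac{108330561}{6886} \approx 15732.0$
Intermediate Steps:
$m = \frac{9}{6886}$ ($m = \frac{9}{-3 + \left(-83\right)^{2}} = \frac{9}{-3 + 6889} = \frac{9}{6886} \approx 0.001307$)
$F = 777$ ($F = 37 \cdot 21 = 777$)
$\left(F + k\right) + m = \left(777 + 14955\right) + \frac{9}{6886} = 15732 + \frac{9}{6886} = \frac{108330561}{6886}$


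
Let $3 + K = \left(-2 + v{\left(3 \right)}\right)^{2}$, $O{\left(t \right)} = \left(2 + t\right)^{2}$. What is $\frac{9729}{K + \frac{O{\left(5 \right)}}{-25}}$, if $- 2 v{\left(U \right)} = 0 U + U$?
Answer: $\frac{108100}{81} \approx 1334.6$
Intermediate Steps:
$v{\left(U \right)} = - \frac{U}{2}$ ($v{\left(U \right)} = - \frac{0 U + U}{2} = - \frac{0 + U}{2} = - \frac{U}{2}$)
$K = \frac{37}{4}$ ($K = -3 + \left(-2 - \frac{3}{2}\right)^{2} = -3 + \left(- \frac{7}{2}\right)^{2} = -3 + \frac{49}{4} = \frac{37}{4} \approx 9.25$)
$\frac{9729}{K + \frac{O{\left(5 \right)}}{-25}} = \frac{9729}{\frac{37}{4} + \frac{\left(2 + 5\right)^{2}}{-25}} = \frac{9729}{\frac{37}{4} + 7^{2} \left(- \frac{1}{25}\right)} = \frac{9729}{\frac{37}{4} + 49 \left(- \frac{1}{25}\right)} = \frac{9729}{\frac{37}{4} - \frac{49}{25}} = \frac{9729}{\frac{729}{100}} = 9729 \cdot \frac{100}{729} = \frac{108100}{81}$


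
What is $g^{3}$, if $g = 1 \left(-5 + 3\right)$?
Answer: $-8$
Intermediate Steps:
$g = -2$ ($g = 1 \left(-2\right) = -2$)
$g^{3} = \left(-2\right)^{3} = -8$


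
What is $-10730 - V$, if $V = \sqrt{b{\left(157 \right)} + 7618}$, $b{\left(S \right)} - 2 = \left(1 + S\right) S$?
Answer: $-10730 - \sqrt{32426} \approx -10910.0$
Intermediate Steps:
$b{\left(S \right)} = 2 + S \left(1 + S\right)$ ($b{\left(S \right)} = 2 + \left(1 + S\right) S = 2 + S \left(1 + S\right)$)
$V = \sqrt{32426}$ ($V = \sqrt{\left(2 + 157 + 157^{2}\right) + 7618} = \sqrt{\left(2 + 157 + 24649\right) + 7618} = \sqrt{24808 + 7618} = \sqrt{32426} \approx 180.07$)
$-10730 - V = -10730 - \sqrt{32426}$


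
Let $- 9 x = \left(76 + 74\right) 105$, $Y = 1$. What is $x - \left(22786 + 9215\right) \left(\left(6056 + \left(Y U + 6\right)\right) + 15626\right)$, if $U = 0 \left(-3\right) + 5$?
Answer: $-694199443$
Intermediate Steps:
$U = 5$ ($U = 0 + 5 = 5$)
$x = -1750$ ($x = - \frac{\left(76 + 74\right) 105}{9} = - \frac{150 \cdot 105}{9} = \left(- \frac{1}{9}\right) 15750 = -1750$)
$x - \left(22786 + 9215\right) \left(\left(6056 + \left(Y U + 6\right)\right) + 15626\right) = -1750 - \left(22786 + 9215\right) \left(\left(6056 + \left(1 \cdot 5 + 6\right)\right) + 15626\right) = -1750 - 32001 \left(\left(6056 + \left(5 + 6\right)\right) + 15626\right) = -1750 - 32001 \left(\left(6056 + 11\right) + 15626\right) = -1750 - 32001 \left(6067 + 15626\right) = -1750 - 32001 \cdot 21693 = -1750 - 694197693 = -694199443$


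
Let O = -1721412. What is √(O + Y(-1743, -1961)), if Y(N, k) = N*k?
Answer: √1696611 ≈ 1302.5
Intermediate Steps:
√(O + Y(-1743, -1961)) = √(-1721412 - 1743*(-1961)) = √(-1721412 + 3418023) = √1696611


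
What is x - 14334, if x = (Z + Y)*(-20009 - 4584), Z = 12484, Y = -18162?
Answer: 139624720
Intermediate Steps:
x = 139639054 (x = (12484 - 18162)*(-20009 - 4584) = -5678*(-24593) = 139639054)
x - 14334 = 139639054 - 14334 = 139624720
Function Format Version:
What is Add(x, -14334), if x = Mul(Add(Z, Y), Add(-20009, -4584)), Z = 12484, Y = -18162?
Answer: 139624720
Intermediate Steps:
x = 139639054 (x = Mul(Add(12484, -18162), Add(-20009, -4584)) = Mul(-5678, -24593) = 139639054)
Add(x, -14334) = Add(139639054, -14334) = 139624720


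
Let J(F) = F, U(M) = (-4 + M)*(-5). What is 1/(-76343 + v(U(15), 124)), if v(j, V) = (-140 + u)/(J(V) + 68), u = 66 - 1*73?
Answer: -64/4886001 ≈ -1.3099e-5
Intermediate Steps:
U(M) = 20 - 5*M
u = -7 (u = 66 - 73 = -7)
v(j, V) = -147/(68 + V) (v(j, V) = (-140 - 7)/(V + 68) = -147/(68 + V))
1/(-76343 + v(U(15), 124)) = 1/(-76343 - 147/(68 + 124)) = 1/(-76343 - 147/192) = 1/(-76343 - 147*1/192) = 1/(-76343 - 49/64) = 1/(-4886001/64) = -64/4886001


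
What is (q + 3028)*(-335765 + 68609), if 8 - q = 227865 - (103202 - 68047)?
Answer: 50672547144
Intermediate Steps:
q = -192702 (q = 8 - (227865 - (103202 - 68047)) = 8 - (227865 - 1*35155) = 8 - (227865 - 35155) = 8 - 1*192710 = 8 - 192710 = -192702)
(q + 3028)*(-335765 + 68609) = (-192702 + 3028)*(-335765 + 68609) = -189674*(-267156) = 50672547144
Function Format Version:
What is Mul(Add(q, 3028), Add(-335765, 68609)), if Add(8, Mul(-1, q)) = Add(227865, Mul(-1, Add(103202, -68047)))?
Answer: 50672547144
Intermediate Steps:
q = -192702 (q = Add(8, Mul(-1, Add(227865, Mul(-1, Add(103202, -68047))))) = Add(8, Mul(-1, Add(227865, Mul(-1, 35155)))) = Add(8, Mul(-1, Add(227865, -35155))) = Add(8, Mul(-1, 192710)) = Add(8, -192710) = -192702)
Mul(Add(q, 3028), Add(-335765, 68609)) = Mul(Add(-192702, 3028), Add(-335765, 68609)) = Mul(-189674, -267156) = 50672547144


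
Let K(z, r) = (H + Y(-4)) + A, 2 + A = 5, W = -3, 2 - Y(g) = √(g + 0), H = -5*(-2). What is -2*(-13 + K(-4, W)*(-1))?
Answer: 56 - 4*I ≈ 56.0 - 4.0*I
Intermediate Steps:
H = 10
Y(g) = 2 - √g (Y(g) = 2 - √(g + 0) = 2 - √g)
A = 3 (A = -2 + 5 = 3)
K(z, r) = 15 - 2*I (K(z, r) = (10 + (2 - √(-4))) + 3 = (10 + (2 - 2*I)) + 3 = (12 - 2*I) + 3 = 15 - 2*I)
-2*(-13 + K(-4, W)*(-1)) = -2*(-13 + (15 - 2*I)*(-1)) = -2*(-13 + (-15 + 2*I)) = -2*(-28 + 2*I) = 56 - 4*I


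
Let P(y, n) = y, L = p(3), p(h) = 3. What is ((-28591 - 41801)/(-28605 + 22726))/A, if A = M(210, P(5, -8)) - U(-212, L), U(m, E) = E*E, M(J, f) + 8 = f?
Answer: -5866/5879 ≈ -0.99779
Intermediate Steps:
L = 3
M(J, f) = -8 + f
U(m, E) = E²
A = -12 (A = (-8 + 5) - 1*3² = -3 - 1*9 = -3 - 9 = -12)
((-28591 - 41801)/(-28605 + 22726))/A = ((-28591 - 41801)/(-28605 + 22726))/(-12) = -70392/(-5879)*(-1/12) = -70392*(-1/5879)*(-1/12) = (70392/5879)*(-1/12) = -5866/5879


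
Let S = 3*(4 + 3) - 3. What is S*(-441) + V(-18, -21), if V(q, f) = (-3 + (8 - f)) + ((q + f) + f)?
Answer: -7972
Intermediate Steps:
S = 18 (S = 3*7 - 3 = 21 - 3 = 18)
V(q, f) = 5 + f + q (V(q, f) = (5 - f) + ((f + q) + f) = (5 - f) + (q + 2*f) = 5 + f + q)
S*(-441) + V(-18, -21) = 18*(-441) + (5 - 21 - 18) = -7938 - 34 = -7972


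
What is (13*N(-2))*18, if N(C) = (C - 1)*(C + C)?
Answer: 2808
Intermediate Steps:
N(C) = 2*C*(-1 + C) (N(C) = (-1 + C)*(2*C) = 2*C*(-1 + C))
(13*N(-2))*18 = (13*(2*(-2)*(-1 - 2)))*18 = (13*(2*(-2)*(-3)))*18 = (13*12)*18 = 156*18 = 2808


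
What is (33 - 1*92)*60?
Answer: -3540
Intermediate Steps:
(33 - 1*92)*60 = (33 - 92)*60 = -59*60 = -3540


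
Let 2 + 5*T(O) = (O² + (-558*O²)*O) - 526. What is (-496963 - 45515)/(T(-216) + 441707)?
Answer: -117930/244591697 ≈ -0.00048215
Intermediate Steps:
T(O) = -528/5 - 558*O³/5 + O²/5 (T(O) = -⅖ + ((O² + (-558*O²)*O) - 526)/5 = -⅖ + ((O² - 558*O³) - 526)/5 = -⅖ + (-526 + O² - 558*O³)/5 = -⅖ + (-526/5 - 558*O³/5 + O²/5) = -528/5 - 558*O³/5 + O²/5)
(-496963 - 45515)/(T(-216) + 441707) = (-496963 - 45515)/((-528/5 - 558/5*(-216)³ + (⅕)*(-216)²) + 441707) = -542478/((-528/5 - 558/5*(-10077696) + (⅕)*46656) + 441707) = -542478/((-528/5 + 5623354368/5 + 46656/5) + 441707) = -542478/(5623400496/5 + 441707) = -542478/5625609031/5 = -542478*5/5625609031 = -117930/244591697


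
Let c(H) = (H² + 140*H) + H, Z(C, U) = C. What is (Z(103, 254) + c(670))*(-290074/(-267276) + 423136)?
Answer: 30731873058784765/133638 ≈ 2.2996e+11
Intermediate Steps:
c(H) = H² + 141*H
(Z(103, 254) + c(670))*(-290074/(-267276) + 423136) = (103 + 670*(141 + 670))*(-290074/(-267276) + 423136) = (103 + 670*811)*(-290074*(-1/267276) + 423136) = (103 + 543370)*(145037/133638 + 423136) = 543473*(56547193805/133638) = 30731873058784765/133638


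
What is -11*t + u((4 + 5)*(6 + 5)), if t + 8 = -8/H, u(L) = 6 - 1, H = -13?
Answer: 1121/13 ≈ 86.231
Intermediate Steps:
u(L) = 5
t = -96/13 (t = -8 - 8/(-13) = -8 - 8*(-1/13) = -8 + 8/13 = -96/13 ≈ -7.3846)
-11*t + u((4 + 5)*(6 + 5)) = -11*(-96/13) + 5 = 1056/13 + 5 = 1121/13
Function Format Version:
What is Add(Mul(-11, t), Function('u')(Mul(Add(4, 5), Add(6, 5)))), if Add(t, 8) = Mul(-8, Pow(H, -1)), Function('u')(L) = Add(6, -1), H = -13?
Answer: Rational(1121, 13) ≈ 86.231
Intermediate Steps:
Function('u')(L) = 5
t = Rational(-96, 13) (t = Add(-8, Mul(-8, Pow(-13, -1))) = Add(-8, Mul(-8, Rational(-1, 13))) = Add(-8, Rational(8, 13)) = Rational(-96, 13) ≈ -7.3846)
Add(Mul(-11, t), Function('u')(Mul(Add(4, 5), Add(6, 5)))) = Add(Mul(-11, Rational(-96, 13)), 5) = Add(Rational(1056, 13), 5) = Rational(1121, 13)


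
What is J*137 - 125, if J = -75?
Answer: -10400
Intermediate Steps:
J*137 - 125 = -75*137 - 125 = -10275 - 125 = -10400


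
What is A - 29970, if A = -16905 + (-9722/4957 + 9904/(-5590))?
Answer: -649496173179/13854815 ≈ -46879.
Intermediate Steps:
A = -234267367629/13854815 (A = -16905 + (-9722*1/4957 + 9904*(-1/5590)) = -16905 + (-9722/4957 - 4952/2795) = -16905 - 51720054/13854815 = -234267367629/13854815 ≈ -16909.)
A - 29970 = -234267367629/13854815 - 29970 = -649496173179/13854815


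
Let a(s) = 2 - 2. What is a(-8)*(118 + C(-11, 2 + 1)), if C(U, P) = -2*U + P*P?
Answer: 0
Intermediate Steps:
a(s) = 0
C(U, P) = P² - 2*U (C(U, P) = -2*U + P² = P² - 2*U)
a(-8)*(118 + C(-11, 2 + 1)) = 0*(118 + ((2 + 1)² - 2*(-11))) = 0*(118 + (3² + 22)) = 0*(118 + (9 + 22)) = 0*(118 + 31) = 0*149 = 0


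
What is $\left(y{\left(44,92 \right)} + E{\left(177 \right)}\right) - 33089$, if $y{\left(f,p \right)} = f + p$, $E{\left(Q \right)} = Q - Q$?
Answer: $-32953$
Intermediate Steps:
$E{\left(Q \right)} = 0$
$\left(y{\left(44,92 \right)} + E{\left(177 \right)}\right) - 33089 = \left(\left(44 + 92\right) + 0\right) - 33089 = \left(136 + 0\right) - 33089 = 136 - 33089 = -32953$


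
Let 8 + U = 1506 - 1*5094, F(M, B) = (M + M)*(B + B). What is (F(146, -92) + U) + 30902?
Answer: -26422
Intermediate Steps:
F(M, B) = 4*B*M (F(M, B) = (2*M)*(2*B) = 4*B*M)
U = -3596 (U = -8 + (1506 - 1*5094) = -8 + (1506 - 5094) = -8 - 3588 = -3596)
(F(146, -92) + U) + 30902 = (4*(-92)*146 - 3596) + 30902 = (-53728 - 3596) + 30902 = -57324 + 30902 = -26422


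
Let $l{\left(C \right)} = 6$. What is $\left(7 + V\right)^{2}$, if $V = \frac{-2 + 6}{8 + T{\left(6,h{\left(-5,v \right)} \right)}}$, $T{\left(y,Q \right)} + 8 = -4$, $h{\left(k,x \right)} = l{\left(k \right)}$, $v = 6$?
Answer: $36$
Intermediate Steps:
$h{\left(k,x \right)} = 6$
$T{\left(y,Q \right)} = -12$ ($T{\left(y,Q \right)} = -8 - 4 = -12$)
$V = -1$ ($V = \frac{-2 + 6}{8 - 12} = \frac{4}{-4} = 4 \left(- \frac{1}{4}\right) = -1$)
$\left(7 + V\right)^{2} = \left(7 - 1\right)^{2} = 6^{2} = 36$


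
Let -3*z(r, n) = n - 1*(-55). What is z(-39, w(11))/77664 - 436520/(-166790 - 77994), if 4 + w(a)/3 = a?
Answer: 1588860379/891136152 ≈ 1.7830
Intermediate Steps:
w(a) = -12 + 3*a
z(r, n) = -55/3 - n/3 (z(r, n) = -(n - 1*(-55))/3 = -(n + 55)/3 = -(55 + n)/3 = -55/3 - n/3)
z(-39, w(11))/77664 - 436520/(-166790 - 77994) = (-55/3 - (-12 + 3*11)/3)/77664 - 436520/(-166790 - 77994) = (-55/3 - (-12 + 33)/3)*(1/77664) - 436520/(-244784) = (-55/3 - ⅓*21)*(1/77664) - 436520*(-1/244784) = (-55/3 - 7)*(1/77664) + 54565/30598 = -76/3*1/77664 + 54565/30598 = -19/58248 + 54565/30598 = 1588860379/891136152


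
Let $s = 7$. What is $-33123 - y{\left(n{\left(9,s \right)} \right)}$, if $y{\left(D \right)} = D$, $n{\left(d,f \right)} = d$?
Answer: $-33132$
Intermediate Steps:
$-33123 - y{\left(n{\left(9,s \right)} \right)} = -33123 - 9 = -33132$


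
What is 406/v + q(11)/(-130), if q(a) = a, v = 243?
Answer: 50107/31590 ≈ 1.5862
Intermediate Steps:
406/v + q(11)/(-130) = 406/243 + 11/(-130) = 406*(1/243) + 11*(-1/130) = 406/243 - 11/130 = 50107/31590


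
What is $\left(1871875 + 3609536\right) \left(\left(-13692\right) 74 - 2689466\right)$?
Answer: $-20295877993014$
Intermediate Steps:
$\left(1871875 + 3609536\right) \left(\left(-13692\right) 74 - 2689466\right) = 5481411 \left(-1013208 - 2689466\right) = 5481411 \left(-3702674\right) = -20295877993014$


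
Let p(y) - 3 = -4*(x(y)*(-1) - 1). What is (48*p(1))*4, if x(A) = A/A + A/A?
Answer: 2880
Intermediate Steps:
x(A) = 2 (x(A) = 1 + 1 = 2)
p(y) = 15 (p(y) = 3 - 4*(2*(-1) - 1) = 3 - 4*(-2 - 1) = 3 - 4*(-3) = 3 + 12 = 15)
(48*p(1))*4 = (48*15)*4 = 720*4 = 2880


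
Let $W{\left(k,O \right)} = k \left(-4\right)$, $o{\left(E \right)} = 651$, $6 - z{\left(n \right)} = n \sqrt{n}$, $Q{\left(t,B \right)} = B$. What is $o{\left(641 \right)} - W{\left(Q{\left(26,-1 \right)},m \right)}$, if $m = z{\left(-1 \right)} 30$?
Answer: $647$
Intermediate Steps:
$z{\left(n \right)} = 6 - n^{\frac{3}{2}}$ ($z{\left(n \right)} = 6 - n \sqrt{n} = 6 - n^{\frac{3}{2}}$)
$m = 180 + 30 i$ ($m = \left(6 - \left(-1\right)^{\frac{3}{2}}\right) 30 = \left(6 - - i\right) 30 = \left(6 + i\right) 30 = 180 + 30 i \approx 180.0 + 30.0 i$)
$W{\left(k,O \right)} = - 4 k$
$o{\left(641 \right)} - W{\left(Q{\left(26,-1 \right)},m \right)} = 651 - \left(-4\right) \left(-1\right) = 651 - 4 = 647$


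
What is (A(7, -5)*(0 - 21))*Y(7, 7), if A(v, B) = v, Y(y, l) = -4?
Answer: 588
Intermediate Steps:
(A(7, -5)*(0 - 21))*Y(7, 7) = (7*(0 - 21))*(-4) = (7*(-21))*(-4) = -147*(-4) = 588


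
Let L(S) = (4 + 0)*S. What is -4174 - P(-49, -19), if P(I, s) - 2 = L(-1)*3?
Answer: -4164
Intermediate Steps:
L(S) = 4*S
P(I, s) = -10 (P(I, s) = 2 + (4*(-1))*3 = 2 - 4*3 = 2 - 12 = -10)
-4174 - P(-49, -19) = -4174 - 1*(-10) = -4174 + 10 = -4164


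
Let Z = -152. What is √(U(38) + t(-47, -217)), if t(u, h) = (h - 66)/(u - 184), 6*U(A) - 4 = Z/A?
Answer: √65373/231 ≈ 1.1068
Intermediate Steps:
U(A) = ⅔ - 76/(3*A) (U(A) = ⅔ + (-152/A)/6 = ⅔ - 76/(3*A))
t(u, h) = (-66 + h)/(-184 + u)
√(U(38) + t(-47, -217)) = √((⅔)*(-38 + 38)/38 + (-66 - 217)/(-184 - 47)) = √((⅔)*(1/38)*0 - 283/(-231)) = √(0 - 1/231*(-283)) = √(0 + 283/231) = √(283/231) = √65373/231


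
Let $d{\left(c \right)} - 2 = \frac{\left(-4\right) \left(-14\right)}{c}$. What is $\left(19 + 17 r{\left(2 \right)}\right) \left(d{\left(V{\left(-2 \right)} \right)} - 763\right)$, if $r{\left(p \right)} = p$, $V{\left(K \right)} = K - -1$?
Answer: $-43301$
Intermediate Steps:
$V{\left(K \right)} = 1 + K$ ($V{\left(K \right)} = K + 1 = 1 + K$)
$d{\left(c \right)} = 2 + \frac{56}{c}$ ($d{\left(c \right)} = 2 + \frac{\left(-4\right) \left(-14\right)}{c} = 2 + \frac{56}{c}$)
$\left(19 + 17 r{\left(2 \right)}\right) \left(d{\left(V{\left(-2 \right)} \right)} - 763\right) = \left(19 + 17 \cdot 2\right) \left(\left(2 + \frac{56}{1 - 2}\right) - 763\right) = \left(19 + 34\right) \left(\left(2 + \frac{56}{-1}\right) - 763\right) = 53 \left(\left(2 + 56 \left(-1\right)\right) - 763\right) = 53 \left(\left(2 - 56\right) - 763\right) = 53 \left(-54 - 763\right) = 53 \left(-817\right) = -43301$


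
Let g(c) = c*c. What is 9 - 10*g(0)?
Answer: 9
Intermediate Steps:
g(c) = c²
9 - 10*g(0) = 9 - 10*0² = 9 - 10*0 = 9 + 0 = 9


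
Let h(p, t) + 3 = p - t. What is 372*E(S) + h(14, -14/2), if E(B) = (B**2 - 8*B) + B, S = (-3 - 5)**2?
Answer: 1357074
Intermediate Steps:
h(p, t) = -3 + p - t (h(p, t) = -3 + (p - t) = -3 + p - t)
S = 64 (S = (-8)**2 = 64)
E(B) = B**2 - 7*B
372*E(S) + h(14, -14/2) = 372*(64*(-7 + 64)) + (-3 + 14 - (-14)/2) = 372*(64*57) + (-3 + 14 - (-14)/2) = 372*3648 + (-3 + 14 - 1*(-7)) = 1357056 + (-3 + 14 + 7) = 1357056 + 18 = 1357074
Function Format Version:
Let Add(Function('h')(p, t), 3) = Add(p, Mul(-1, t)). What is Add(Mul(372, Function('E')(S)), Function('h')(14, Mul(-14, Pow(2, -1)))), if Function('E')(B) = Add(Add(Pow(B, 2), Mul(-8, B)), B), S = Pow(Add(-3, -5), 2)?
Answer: 1357074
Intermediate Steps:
Function('h')(p, t) = Add(-3, p, Mul(-1, t)) (Function('h')(p, t) = Add(-3, Add(p, Mul(-1, t))) = Add(-3, p, Mul(-1, t)))
S = 64 (S = Pow(-8, 2) = 64)
Function('E')(B) = Add(Pow(B, 2), Mul(-7, B))
Add(Mul(372, Function('E')(S)), Function('h')(14, Mul(-14, Pow(2, -1)))) = Add(Mul(372, Mul(64, Add(-7, 64))), Add(-3, 14, Mul(-1, Mul(-14, Pow(2, -1))))) = Add(Mul(372, Mul(64, 57)), Add(-3, 14, Mul(-1, Mul(-14, Rational(1, 2))))) = Add(Mul(372, 3648), Add(-3, 14, Mul(-1, -7))) = Add(1357056, Add(-3, 14, 7)) = Add(1357056, 18) = 1357074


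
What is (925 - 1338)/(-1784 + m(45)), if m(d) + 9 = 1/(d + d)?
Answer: 37170/161369 ≈ 0.23034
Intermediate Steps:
m(d) = -9 + 1/(2*d) (m(d) = -9 + 1/(d + d) = -9 + 1/(2*d))
(925 - 1338)/(-1784 + m(45)) = (925 - 1338)/(-1784 + (-9 + (½)/45)) = -413/(-1784 + (-9 + (½)*(1/45))) = -413/(-1784 + (-9 + 1/90)) = -413/(-1784 - 809/90) = -413/(-161369/90) = -413*(-90/161369) = 37170/161369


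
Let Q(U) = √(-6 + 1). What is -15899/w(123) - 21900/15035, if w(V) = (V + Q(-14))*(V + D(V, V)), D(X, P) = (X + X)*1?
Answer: (-1616220*√5 + 246603353*I)/(1109583*(√5 - 123*I)) ≈ -1.8068 + 0.0063661*I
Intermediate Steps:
D(X, P) = 2*X (D(X, P) = (2*X)*1 = 2*X)
Q(U) = I*√5 (Q(U) = √(-5) = I*√5)
w(V) = 3*V*(V + I*√5) (w(V) = (V + I*√5)*(V + 2*V) = (V + I*√5)*(3*V) = 3*V*(V + I*√5))
-15899/w(123) - 21900/15035 = -15899*1/(369*(123 + I*√5)) - 21900/15035 = -15899/(45387 + 369*I*√5) - 21900*1/15035 = -15899/(45387 + 369*I*√5) - 4380/3007 = -4380/3007 - 15899/(45387 + 369*I*√5)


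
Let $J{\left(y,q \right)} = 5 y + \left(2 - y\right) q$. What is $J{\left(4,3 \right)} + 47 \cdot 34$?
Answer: $1612$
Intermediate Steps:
$J{\left(y,q \right)} = 5 y + q \left(2 - y\right)$
$J{\left(4,3 \right)} + 47 \cdot 34 = \left(2 \cdot 3 + 5 \cdot 4 - 3 \cdot 4\right) + 47 \cdot 34 = \left(6 + 20 - 12\right) + 1598 = 14 + 1598 = 1612$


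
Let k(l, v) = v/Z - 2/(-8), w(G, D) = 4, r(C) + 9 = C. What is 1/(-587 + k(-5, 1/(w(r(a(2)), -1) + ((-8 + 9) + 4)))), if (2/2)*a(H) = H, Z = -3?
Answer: -108/63373 ≈ -0.0017042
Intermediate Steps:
a(H) = H
r(C) = -9 + C
k(l, v) = ¼ - v/3 (k(l, v) = v/(-3) - 2/(-8) = v*(-⅓) - 2*(-⅛) = -v/3 + ¼ = ¼ - v/3)
1/(-587 + k(-5, 1/(w(r(a(2)), -1) + ((-8 + 9) + 4)))) = 1/(-587 + (¼ - 1/(3*(4 + ((-8 + 9) + 4))))) = 1/(-587 + (¼ - 1/(3*(4 + (1 + 4))))) = 1/(-587 + (¼ - 1/(3*(4 + 5)))) = 1/(-587 + (¼ - ⅓/9)) = 1/(-587 + (¼ - ⅓*⅑)) = 1/(-587 + (¼ - 1/27)) = 1/(-587 + 23/108) = 1/(-63373/108) = -108/63373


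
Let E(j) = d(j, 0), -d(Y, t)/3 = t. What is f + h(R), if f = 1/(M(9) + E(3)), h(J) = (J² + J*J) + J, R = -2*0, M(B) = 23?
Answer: 1/23 ≈ 0.043478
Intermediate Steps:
d(Y, t) = -3*t
E(j) = 0 (E(j) = -3*0 = 0)
R = 0
h(J) = J + 2*J² (h(J) = (J² + J²) + J = 2*J² + J = J + 2*J²)
f = 1/23 (f = 1/(23 + 0) = 1/23 ≈ 0.043478)
f + h(R) = 1/23 + 0*(1 + 2*0) = 1/23 + 0*(1 + 0) = 1/23 + 0*1 = 1/23 + 0 = 1/23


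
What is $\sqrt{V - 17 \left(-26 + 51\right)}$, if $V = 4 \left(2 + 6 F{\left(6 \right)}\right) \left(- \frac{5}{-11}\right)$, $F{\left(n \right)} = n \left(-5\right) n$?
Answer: $3 i \sqrt{265} \approx 48.836 i$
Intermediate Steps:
$F{\left(n \right)} = - 5 n^{2}$ ($F{\left(n \right)} = - 5 n n = - 5 n^{2}$)
$V = -1960$ ($V = 4 \left(2 + 6 \left(- 5 \cdot 6^{2}\right)\right) \left(- \frac{5}{-11}\right) = 4 \left(2 + 6 \left(\left(-5\right) 36\right)\right) \left(\left(-5\right) \left(- \frac{1}{11}\right)\right) = 4 \left(2 + 6 \left(-180\right)\right) \frac{5}{11} = 4 \left(2 - 1080\right) \frac{5}{11} = 4 \left(-1078\right) \frac{5}{11} = \left(-4312\right) \frac{5}{11} = -1960$)
$\sqrt{V - 17 \left(-26 + 51\right)} = \sqrt{-1960 - 17 \left(-26 + 51\right)} = \sqrt{-1960 - 425} = \sqrt{-2385} = 3 i \sqrt{265}$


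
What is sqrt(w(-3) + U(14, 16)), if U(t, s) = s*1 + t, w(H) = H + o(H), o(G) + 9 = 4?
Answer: sqrt(22) ≈ 4.6904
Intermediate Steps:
o(G) = -5 (o(G) = -9 + 4 = -5)
w(H) = -5 + H (w(H) = H - 5 = -5 + H)
U(t, s) = s + t
sqrt(w(-3) + U(14, 16)) = sqrt((-5 - 3) + (16 + 14)) = sqrt(-8 + 30) = sqrt(22)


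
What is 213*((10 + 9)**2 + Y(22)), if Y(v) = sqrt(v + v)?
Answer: 76893 + 426*sqrt(11) ≈ 78306.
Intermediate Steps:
Y(v) = sqrt(2)*sqrt(v) (Y(v) = sqrt(2*v) = sqrt(2)*sqrt(v))
213*((10 + 9)**2 + Y(22)) = 213*((10 + 9)**2 + sqrt(2)*sqrt(22)) = 213*(19**2 + 2*sqrt(11)) = 213*(361 + 2*sqrt(11)) = 76893 + 426*sqrt(11)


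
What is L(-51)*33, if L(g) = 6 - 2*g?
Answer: 3564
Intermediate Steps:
L(-51)*33 = (6 - 2*(-51))*33 = (6 + 102)*33 = 108*33 = 3564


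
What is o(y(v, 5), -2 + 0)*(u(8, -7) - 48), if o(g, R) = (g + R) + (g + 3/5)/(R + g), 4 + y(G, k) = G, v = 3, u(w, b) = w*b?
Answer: 4472/15 ≈ 298.13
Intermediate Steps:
u(w, b) = b*w
y(G, k) = -4 + G
o(g, R) = R + g + (⅗ + g)/(R + g) (o(g, R) = (R + g) + (g + 3*(⅕))/(R + g) = (R + g) + (g + ⅗)/(R + g) = (R + g) + (⅗ + g)/(R + g) = R + g + (⅗ + g)/(R + g))
o(y(v, 5), -2 + 0)*(u(8, -7) - 48) = ((⅗ + (-4 + 3) + (-2 + 0)² + (-4 + 3)² + 2*(-2 + 0)*(-4 + 3))/((-2 + 0) + (-4 + 3)))*(-7*8 - 48) = ((⅗ - 1 + (-2)² + (-1)² + 2*(-2)*(-1))/(-2 - 1))*(-56 - 48) = ((⅗ - 1 + 4 + 1 + 4)/(-3))*(-104) = -⅓*43/5*(-104) = -43/15*(-104) = 4472/15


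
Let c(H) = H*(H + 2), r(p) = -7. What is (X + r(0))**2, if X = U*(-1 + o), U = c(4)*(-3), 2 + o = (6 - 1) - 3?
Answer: 4225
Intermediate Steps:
o = 0 (o = -2 + ((6 - 1) - 3) = -2 + (5 - 3) = -2 + 2 = 0)
c(H) = H*(2 + H)
U = -72 (U = (4*(2 + 4))*(-3) = (4*6)*(-3) = 24*(-3) = -72)
X = 72 (X = -72*(-1 + 0) = -72*(-1) = 72)
(X + r(0))**2 = (72 - 7)**2 = 65**2 = 4225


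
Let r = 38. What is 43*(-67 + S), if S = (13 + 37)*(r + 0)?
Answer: 78819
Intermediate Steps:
S = 1900 (S = (13 + 37)*(38 + 0) = 50*38 = 1900)
43*(-67 + S) = 43*(-67 + 1900) = 43*1833 = 78819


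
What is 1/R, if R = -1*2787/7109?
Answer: -7109/2787 ≈ -2.5508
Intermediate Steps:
R = -2787/7109 (R = -2787*1/7109 = -2787/7109 ≈ -0.39204)
1/R = 1/(-2787/7109) = -7109/2787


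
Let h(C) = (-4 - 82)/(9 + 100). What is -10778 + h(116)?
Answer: -1174888/109 ≈ -10779.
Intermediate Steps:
h(C) = -86/109
-10778 + h(116) = -10778 - 86/109 = -1174888/109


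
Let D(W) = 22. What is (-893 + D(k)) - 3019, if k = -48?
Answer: -3890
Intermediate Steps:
(-893 + D(k)) - 3019 = (-893 + 22) - 3019 = -871 - 3019 = -3890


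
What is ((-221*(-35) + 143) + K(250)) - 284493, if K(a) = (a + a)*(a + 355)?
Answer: 25885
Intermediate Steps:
K(a) = 2*a*(355 + a) (K(a) = (2*a)*(355 + a) = 2*a*(355 + a))
((-221*(-35) + 143) + K(250)) - 284493 = ((-221*(-35) + 143) + 2*250*(355 + 250)) - 284493 = ((7735 + 143) + 2*250*605) - 284493 = (7878 + 302500) - 284493 = 310378 - 284493 = 25885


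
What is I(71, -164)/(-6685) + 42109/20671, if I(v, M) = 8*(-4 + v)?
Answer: 38631287/19740805 ≈ 1.9569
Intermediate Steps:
I(v, M) = -32 + 8*v
I(71, -164)/(-6685) + 42109/20671 = (-32 + 8*71)/(-6685) + 42109/20671 = (-32 + 568)*(-1/6685) + 42109*(1/20671) = 536*(-1/6685) + 42109/20671 = -536/6685 + 42109/20671 = 38631287/19740805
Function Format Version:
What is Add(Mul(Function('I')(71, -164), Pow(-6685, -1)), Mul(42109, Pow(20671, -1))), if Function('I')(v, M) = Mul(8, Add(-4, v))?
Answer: Rational(38631287, 19740805) ≈ 1.9569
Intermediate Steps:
Function('I')(v, M) = Add(-32, Mul(8, v))
Add(Mul(Function('I')(71, -164), Pow(-6685, -1)), Mul(42109, Pow(20671, -1))) = Add(Mul(Add(-32, Mul(8, 71)), Pow(-6685, -1)), Mul(42109, Pow(20671, -1))) = Add(Mul(Add(-32, 568), Rational(-1, 6685)), Mul(42109, Rational(1, 20671))) = Add(Mul(536, Rational(-1, 6685)), Rational(42109, 20671)) = Add(Rational(-536, 6685), Rational(42109, 20671)) = Rational(38631287, 19740805)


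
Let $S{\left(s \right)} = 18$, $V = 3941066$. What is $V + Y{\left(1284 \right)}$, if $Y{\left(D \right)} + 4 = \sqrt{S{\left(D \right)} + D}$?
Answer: $3941062 + \sqrt{1302} \approx 3.9411 \cdot 10^{6}$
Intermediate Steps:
$Y{\left(D \right)} = -4 + \sqrt{18 + D}$
$V + Y{\left(1284 \right)} = 3941066 - \left(4 - \sqrt{18 + 1284}\right) = 3941066 - \left(4 - \sqrt{1302}\right) = 3941062 + \sqrt{1302}$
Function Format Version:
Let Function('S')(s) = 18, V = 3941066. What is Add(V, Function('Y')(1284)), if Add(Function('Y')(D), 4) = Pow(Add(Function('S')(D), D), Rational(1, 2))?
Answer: Add(3941062, Pow(1302, Rational(1, 2))) ≈ 3.9411e+6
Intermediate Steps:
Function('Y')(D) = Add(-4, Pow(Add(18, D), Rational(1, 2)))
Add(V, Function('Y')(1284)) = Add(3941066, Add(-4, Pow(Add(18, 1284), Rational(1, 2)))) = Add(3941066, Add(-4, Pow(1302, Rational(1, 2)))) = Add(3941062, Pow(1302, Rational(1, 2)))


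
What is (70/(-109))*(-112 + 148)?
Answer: -2520/109 ≈ -23.119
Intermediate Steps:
(70/(-109))*(-112 + 148) = (70*(-1/109))*36 = -70/109*36 = -2520/109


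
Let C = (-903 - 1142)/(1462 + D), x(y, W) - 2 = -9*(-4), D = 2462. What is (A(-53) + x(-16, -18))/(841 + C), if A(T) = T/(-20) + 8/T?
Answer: 42113349/873980335 ≈ 0.048186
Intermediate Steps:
x(y, W) = 38 (x(y, W) = 2 - 9*(-4) = 2 + 36 = 38)
A(T) = 8/T - T/20 (A(T) = T*(-1/20) + 8/T = -T/20 + 8/T = 8/T - T/20)
C = -2045/3924 (C = (-903 - 1142)/(1462 + 2462) = -2045/3924 ≈ -0.52115)
(A(-53) + x(-16, -18))/(841 + C) = ((8/(-53) - 1/20*(-53)) + 38)/(841 - 2045/3924) = ((8*(-1/53) + 53/20) + 38)/(3298039/3924) = ((-8/53 + 53/20) + 38)*(3924/3298039) = (2649/1060 + 38)*(3924/3298039) = (42929/1060)*(3924/3298039) = 42113349/873980335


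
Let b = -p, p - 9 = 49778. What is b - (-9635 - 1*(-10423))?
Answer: -50575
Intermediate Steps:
p = 49787 (p = 9 + 49778 = 49787)
b = -49787 (b = -1*49787 = -49787)
b - (-9635 - 1*(-10423)) = -49787 - (-9635 - 1*(-10423)) = -49787 - (-9635 + 10423) = -49787 - 1*788 = -49787 - 788 = -50575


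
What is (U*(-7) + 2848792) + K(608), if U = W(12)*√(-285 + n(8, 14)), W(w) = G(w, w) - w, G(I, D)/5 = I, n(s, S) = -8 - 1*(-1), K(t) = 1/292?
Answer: 831847265/292 - 672*I*√73 ≈ 2.8488e+6 - 5741.6*I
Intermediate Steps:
K(t) = 1/292
n(s, S) = -7 (n(s, S) = -8 + 1 = -7)
G(I, D) = 5*I
W(w) = 4*w (W(w) = 5*w - w = 4*w)
U = 96*I*√73 (U = (4*12)*√(-285 - 7) = 48*√(-292) = 48*(2*I*√73) = 96*I*√73 ≈ 820.22*I)
(U*(-7) + 2848792) + K(608) = ((96*I*√73)*(-7) + 2848792) + 1/292 = (-672*I*√73 + 2848792) + 1/292 = (2848792 - 672*I*√73) + 1/292 = 831847265/292 - 672*I*√73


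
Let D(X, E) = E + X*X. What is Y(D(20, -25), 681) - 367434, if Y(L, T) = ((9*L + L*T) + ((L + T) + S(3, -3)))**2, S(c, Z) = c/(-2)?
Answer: 269992043145/4 ≈ 6.7498e+10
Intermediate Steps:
S(c, Z) = -c/2 (S(c, Z) = c*(-1/2) = -c/2)
D(X, E) = E + X**2
Y(L, T) = (-3/2 + T + 10*L + L*T)**2 (Y(L, T) = ((9*L + L*T) + ((L + T) - 1/2*3))**2 = ((9*L + L*T) + ((L + T) - 3/2))**2 = ((9*L + L*T) + (-3/2 + L + T))**2 = (-3/2 + T + 10*L + L*T)**2)
Y(D(20, -25), 681) - 367434 = (-3 + 2*681 + 20*(-25 + 20**2) + 2*(-25 + 20**2)*681)**2/4 - 367434 = (-3 + 1362 + 20*(-25 + 400) + 2*(-25 + 400)*681)**2/4 - 367434 = (-3 + 1362 + 20*375 + 2*375*681)**2/4 - 367434 = (-3 + 1362 + 7500 + 510750)**2/4 - 367434 = (1/4)*519609**2 - 367434 = (1/4)*269993512881 - 367434 = 269993512881/4 - 367434 = 269992043145/4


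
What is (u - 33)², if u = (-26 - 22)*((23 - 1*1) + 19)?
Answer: 4004001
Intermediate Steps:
u = -1968 (u = -48*((23 - 1) + 19) = -48*(22 + 19) = -48*41 = -1968)
(u - 33)² = (-1968 - 33)² = (-2001)² = 4004001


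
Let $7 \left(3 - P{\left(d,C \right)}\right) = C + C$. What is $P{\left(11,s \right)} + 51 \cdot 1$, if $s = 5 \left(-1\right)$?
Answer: $\frac{388}{7} \approx 55.429$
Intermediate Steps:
$s = -5$
$P{\left(d,C \right)} = 3 - \frac{2 C}{7}$ ($P{\left(d,C \right)} = 3 - \frac{C + C}{7} = 3 - \frac{2 C}{7}$)
$P{\left(11,s \right)} + 51 \cdot 1 = \left(3 - - \frac{10}{7}\right) + 51 \cdot 1 = \left(3 + \frac{10}{7}\right) + 51 = \frac{31}{7} + 51 = \frac{388}{7}$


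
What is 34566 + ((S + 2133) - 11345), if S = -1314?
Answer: 24040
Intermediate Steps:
34566 + ((S + 2133) - 11345) = 34566 + ((-1314 + 2133) - 11345) = 34566 + (819 - 11345) = 34566 - 10526 = 24040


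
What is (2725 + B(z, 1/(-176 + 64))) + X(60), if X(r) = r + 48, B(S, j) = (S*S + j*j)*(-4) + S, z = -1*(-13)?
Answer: 6805119/3136 ≈ 2170.0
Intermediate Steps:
z = 13
B(S, j) = S - 4*S**2 - 4*j**2 (B(S, j) = (S**2 + j**2)*(-4) + S = (-4*S**2 - 4*j**2) + S = S - 4*S**2 - 4*j**2)
X(r) = 48 + r
(2725 + B(z, 1/(-176 + 64))) + X(60) = (2725 + (13 - 4*13**2 - 4/(-176 + 64)**2)) + (48 + 60) = (2725 + (13 - 4*169 - 4*(1/(-112))**2)) + 108 = (2725 + (13 - 676 - 4*(-1/112)**2)) + 108 = (2725 + (13 - 676 - 4*1/12544)) + 108 = (2725 + (13 - 676 - 1/3136)) + 108 = (2725 - 2079169/3136) + 108 = 6466431/3136 + 108 = 6805119/3136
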